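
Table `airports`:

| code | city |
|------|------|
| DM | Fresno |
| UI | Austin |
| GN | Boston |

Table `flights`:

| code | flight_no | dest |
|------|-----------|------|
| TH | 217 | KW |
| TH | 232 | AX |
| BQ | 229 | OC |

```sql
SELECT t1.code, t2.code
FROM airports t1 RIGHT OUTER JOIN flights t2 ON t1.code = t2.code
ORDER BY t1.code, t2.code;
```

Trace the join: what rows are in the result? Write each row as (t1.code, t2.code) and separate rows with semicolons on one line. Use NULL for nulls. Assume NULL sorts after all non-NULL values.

(NULL, BQ); (NULL, TH); (NULL, TH)

RIGHT JOIN keeps every row from `flights`; unmatched rows get NULL for `airports`'s columns.
Matching on t1.code = t2.code.
- code=DM: no matching t2 row.
- code=UI: no matching t2 row.
- code=GN: no matching t2 row.
- 3 row(s) from t2 found no t1 partner → padded with NULL.
After projecting and ordering:
t1.code | t2.code
NULL | BQ
NULL | TH
NULL | TH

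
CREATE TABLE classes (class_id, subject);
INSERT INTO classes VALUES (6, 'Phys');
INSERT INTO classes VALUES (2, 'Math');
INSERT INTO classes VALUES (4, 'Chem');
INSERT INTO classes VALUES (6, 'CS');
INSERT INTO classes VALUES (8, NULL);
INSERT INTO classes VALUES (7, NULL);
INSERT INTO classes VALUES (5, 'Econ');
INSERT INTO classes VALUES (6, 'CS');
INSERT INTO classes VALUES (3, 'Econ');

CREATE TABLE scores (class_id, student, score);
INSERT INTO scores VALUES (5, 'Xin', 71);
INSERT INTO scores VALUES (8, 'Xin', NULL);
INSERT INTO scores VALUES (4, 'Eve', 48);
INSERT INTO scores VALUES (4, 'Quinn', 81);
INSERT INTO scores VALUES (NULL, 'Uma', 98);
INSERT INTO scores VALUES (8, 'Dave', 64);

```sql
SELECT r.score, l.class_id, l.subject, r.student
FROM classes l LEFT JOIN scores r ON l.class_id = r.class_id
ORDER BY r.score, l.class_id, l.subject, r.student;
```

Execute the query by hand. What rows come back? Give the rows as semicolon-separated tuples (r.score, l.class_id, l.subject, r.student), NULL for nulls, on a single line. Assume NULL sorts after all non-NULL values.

(48, 4, Chem, Eve); (64, 8, NULL, Dave); (71, 5, Econ, Xin); (81, 4, Chem, Quinn); (NULL, 2, Math, NULL); (NULL, 3, Econ, NULL); (NULL, 6, CS, NULL); (NULL, 6, CS, NULL); (NULL, 6, Phys, NULL); (NULL, 7, NULL, NULL); (NULL, 8, NULL, Xin)

LEFT JOIN keeps every row from `classes`; unmatched rows get NULL for `scores`'s columns.
Matching on l.class_id = r.class_id. A NULL in a compared column never satisfies the condition.
Matched pairs: 5; unmatched l rows kept: 6.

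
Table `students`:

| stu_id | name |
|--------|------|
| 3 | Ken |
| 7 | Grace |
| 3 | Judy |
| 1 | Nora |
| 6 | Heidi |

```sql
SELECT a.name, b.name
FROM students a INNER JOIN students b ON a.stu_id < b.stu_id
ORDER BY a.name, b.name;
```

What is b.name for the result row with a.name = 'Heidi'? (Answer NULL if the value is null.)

Grace

INNER JOIN keeps only pairs where the ON condition holds.
Matching on a.stu_id < b.stu_id.
Matched pairs: 9.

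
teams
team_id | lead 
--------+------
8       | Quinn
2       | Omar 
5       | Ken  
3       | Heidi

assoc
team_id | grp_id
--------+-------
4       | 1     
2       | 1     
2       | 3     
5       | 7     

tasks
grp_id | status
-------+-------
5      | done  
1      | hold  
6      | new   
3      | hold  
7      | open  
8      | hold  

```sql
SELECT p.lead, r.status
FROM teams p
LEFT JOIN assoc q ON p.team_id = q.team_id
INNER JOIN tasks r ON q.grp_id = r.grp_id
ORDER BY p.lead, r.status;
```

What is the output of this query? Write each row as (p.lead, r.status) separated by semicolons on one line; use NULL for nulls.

Joins associate left-to-right: teams LEFT JOIN assoc on team_id gives 5 intermediate row(s).
Then INNER JOIN `tasks r` on grp_id: keep only rows whose q.grp_id appears in r.

(Ken, open); (Omar, hold); (Omar, hold)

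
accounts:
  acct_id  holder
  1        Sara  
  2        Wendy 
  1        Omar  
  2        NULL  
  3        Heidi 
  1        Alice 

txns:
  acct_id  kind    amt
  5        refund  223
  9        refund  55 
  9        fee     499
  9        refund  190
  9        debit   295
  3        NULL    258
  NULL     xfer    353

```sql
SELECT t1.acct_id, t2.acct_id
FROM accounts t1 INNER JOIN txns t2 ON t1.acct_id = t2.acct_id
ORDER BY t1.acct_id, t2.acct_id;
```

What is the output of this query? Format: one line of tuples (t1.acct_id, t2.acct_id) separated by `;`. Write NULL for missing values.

INNER JOIN keeps only pairs where the ON condition holds.
Matching on t1.acct_id = t2.acct_id. A NULL in a compared column never satisfies the condition.
Matched pairs: 1.

(3, 3)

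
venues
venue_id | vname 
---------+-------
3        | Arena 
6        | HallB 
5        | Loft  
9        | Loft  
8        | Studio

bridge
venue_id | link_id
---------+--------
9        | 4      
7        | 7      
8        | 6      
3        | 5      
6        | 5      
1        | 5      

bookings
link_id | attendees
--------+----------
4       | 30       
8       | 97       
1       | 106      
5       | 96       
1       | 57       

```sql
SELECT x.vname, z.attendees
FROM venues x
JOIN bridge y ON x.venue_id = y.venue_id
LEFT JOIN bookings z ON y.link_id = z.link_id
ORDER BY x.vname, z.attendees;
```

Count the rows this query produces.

Evaluate left to right. First `venues x INNER JOIN bridge y` on venue_id: 4 row(s).
Then LEFT JOIN `bookings z` on link_id: each of those 4 rows is kept; rows whose y.link_id has no match in z get NULL for z's columns.
Result: 4 row(s).

4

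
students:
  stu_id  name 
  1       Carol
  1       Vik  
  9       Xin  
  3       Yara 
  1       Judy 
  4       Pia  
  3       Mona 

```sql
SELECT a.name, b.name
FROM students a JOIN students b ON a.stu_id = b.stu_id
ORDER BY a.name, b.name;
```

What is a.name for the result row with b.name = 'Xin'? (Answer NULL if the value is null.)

Xin

INNER JOIN keeps only pairs where the ON condition holds.
Matching on a.stu_id = b.stu_id.
Matched pairs: 15.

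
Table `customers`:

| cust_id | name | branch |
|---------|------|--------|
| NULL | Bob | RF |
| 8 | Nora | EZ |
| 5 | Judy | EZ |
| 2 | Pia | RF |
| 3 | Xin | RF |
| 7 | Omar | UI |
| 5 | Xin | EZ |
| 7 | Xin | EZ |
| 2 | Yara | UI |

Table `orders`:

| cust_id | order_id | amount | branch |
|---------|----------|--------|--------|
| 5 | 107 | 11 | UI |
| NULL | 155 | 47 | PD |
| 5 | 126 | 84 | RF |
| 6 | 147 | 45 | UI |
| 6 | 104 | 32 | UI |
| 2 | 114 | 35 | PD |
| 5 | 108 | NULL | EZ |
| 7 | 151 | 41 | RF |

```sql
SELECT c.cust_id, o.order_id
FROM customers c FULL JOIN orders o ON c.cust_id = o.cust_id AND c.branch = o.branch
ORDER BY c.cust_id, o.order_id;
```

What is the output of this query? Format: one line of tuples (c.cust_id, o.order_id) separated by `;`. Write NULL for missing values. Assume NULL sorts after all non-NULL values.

(2, NULL); (2, NULL); (3, NULL); (5, 108); (5, 108); (7, NULL); (7, NULL); (8, NULL); (NULL, 104); (NULL, 107); (NULL, 114); (NULL, 126); (NULL, 147); (NULL, 151); (NULL, 155); (NULL, NULL)

FULL OUTER JOIN keeps every row from both sides; unmatched rows get NULL for the other side's columns.
Matching on c.cust_id = o.cust_id AND c.branch = o.branch. A NULL in a compared column never satisfies the condition.
Matched pairs: 2; unmatched c rows kept: 7; unmatched o rows kept: 7.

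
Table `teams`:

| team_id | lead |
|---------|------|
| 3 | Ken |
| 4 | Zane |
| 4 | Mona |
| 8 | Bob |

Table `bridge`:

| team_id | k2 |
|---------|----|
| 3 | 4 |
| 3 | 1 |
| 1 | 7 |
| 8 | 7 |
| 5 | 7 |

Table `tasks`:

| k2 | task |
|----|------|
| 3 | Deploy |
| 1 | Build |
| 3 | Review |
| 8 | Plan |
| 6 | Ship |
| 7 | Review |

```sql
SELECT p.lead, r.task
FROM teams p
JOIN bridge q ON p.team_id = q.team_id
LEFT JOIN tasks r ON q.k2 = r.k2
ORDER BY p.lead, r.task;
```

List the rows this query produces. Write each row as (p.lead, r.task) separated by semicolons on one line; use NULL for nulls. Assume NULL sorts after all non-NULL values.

(Bob, Review); (Ken, Build); (Ken, NULL)

Step 1 — p INNER JOIN q on team_id → 3 row(s).
Then LEFT JOIN `tasks r` on k2: each of those 3 rows is kept; rows whose q.k2 has no match in r get NULL for r's columns.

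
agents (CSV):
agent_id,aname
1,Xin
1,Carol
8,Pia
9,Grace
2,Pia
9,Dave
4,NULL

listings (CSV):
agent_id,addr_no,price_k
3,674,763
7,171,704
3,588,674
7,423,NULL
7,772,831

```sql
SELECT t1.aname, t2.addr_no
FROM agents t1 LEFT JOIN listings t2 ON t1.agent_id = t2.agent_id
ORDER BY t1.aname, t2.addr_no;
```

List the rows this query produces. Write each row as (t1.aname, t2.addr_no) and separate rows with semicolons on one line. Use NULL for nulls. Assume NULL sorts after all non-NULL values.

(Carol, NULL); (Dave, NULL); (Grace, NULL); (Pia, NULL); (Pia, NULL); (Xin, NULL); (NULL, NULL)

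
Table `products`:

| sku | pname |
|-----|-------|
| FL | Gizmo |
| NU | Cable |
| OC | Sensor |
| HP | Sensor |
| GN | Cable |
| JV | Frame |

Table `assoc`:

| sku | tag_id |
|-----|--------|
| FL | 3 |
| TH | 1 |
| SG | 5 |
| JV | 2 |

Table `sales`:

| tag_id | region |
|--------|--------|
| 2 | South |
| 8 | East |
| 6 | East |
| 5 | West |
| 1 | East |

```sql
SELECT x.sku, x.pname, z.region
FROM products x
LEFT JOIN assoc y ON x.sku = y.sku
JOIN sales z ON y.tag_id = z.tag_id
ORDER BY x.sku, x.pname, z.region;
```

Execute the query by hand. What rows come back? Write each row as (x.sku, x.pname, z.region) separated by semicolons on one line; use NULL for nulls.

Evaluate left to right. First `products x LEFT JOIN assoc y` on sku: 6 row(s).
Then INNER JOIN `sales z` on tag_id: keep only rows whose y.tag_id appears in z.

(JV, Frame, South)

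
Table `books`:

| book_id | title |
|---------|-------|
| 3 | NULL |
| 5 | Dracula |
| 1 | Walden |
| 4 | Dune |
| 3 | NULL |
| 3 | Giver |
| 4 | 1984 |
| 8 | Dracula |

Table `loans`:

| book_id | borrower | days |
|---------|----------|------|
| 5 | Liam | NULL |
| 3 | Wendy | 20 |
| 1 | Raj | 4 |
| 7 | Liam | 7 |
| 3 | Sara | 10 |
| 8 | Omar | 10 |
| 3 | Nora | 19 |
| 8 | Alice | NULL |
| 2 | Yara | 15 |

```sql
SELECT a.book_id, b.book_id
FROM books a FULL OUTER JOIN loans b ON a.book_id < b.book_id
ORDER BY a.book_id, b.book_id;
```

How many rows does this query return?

33

FULL OUTER JOIN keeps every row from both sides; unmatched rows get NULL for the other side's columns.
Matching on a.book_id < b.book_id.
- book_id=3: 4 matching b row(s), so 4 row(s) emitted.
- book_id=5: 3 matching b row(s), so 3 row(s) emitted.
- book_id=1: 8 matching b row(s), so 8 row(s) emitted.
- book_id=4: 4 matching b row(s), so 4 row(s) emitted.
- book_id=3: 4 matching b row(s), so 4 row(s) emitted.
- book_id=3: 4 matching b row(s), so 4 row(s) emitted.
- book_id=4: 4 matching b row(s), so 4 row(s) emitted.
- book_id=8: no b row matches, row kept with b columns NULL.
- 1 b row(s) had no a match → kept, a columns NULL.
Total: 31 matched + 2 padded = 33 rows.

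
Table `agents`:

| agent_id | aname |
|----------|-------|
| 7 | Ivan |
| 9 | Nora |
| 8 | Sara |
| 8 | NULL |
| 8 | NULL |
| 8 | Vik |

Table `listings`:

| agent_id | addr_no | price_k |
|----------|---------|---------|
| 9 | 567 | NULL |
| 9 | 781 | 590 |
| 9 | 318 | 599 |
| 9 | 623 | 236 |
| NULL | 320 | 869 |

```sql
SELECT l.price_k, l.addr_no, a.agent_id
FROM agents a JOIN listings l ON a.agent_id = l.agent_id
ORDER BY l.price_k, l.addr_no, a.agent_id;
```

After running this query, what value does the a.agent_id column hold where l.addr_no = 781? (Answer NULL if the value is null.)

INNER JOIN keeps only pairs where the ON condition holds.
Matching on a.agent_id = l.agent_id. A NULL in a compared column never satisfies the condition.
- a row (agent_id=7): no match → dropped.
- a row (agent_id=9): matches 4 l row(s) → 4 output row(s).
- a row (agent_id=8): no match → dropped.
- a row (agent_id=8): no match → dropped.
- a row (agent_id=8): no match → dropped.
- a row (agent_id=8): no match → dropped.

9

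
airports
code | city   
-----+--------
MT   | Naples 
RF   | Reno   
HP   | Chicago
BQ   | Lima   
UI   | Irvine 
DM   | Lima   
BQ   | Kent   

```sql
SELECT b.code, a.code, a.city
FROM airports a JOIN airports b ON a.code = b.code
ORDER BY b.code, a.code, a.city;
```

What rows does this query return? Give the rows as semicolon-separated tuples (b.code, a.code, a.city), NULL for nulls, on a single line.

INNER JOIN keeps only pairs where the ON condition holds.
Matching on a.code = b.code.
Matched pairs: 9.

(BQ, BQ, Kent); (BQ, BQ, Kent); (BQ, BQ, Lima); (BQ, BQ, Lima); (DM, DM, Lima); (HP, HP, Chicago); (MT, MT, Naples); (RF, RF, Reno); (UI, UI, Irvine)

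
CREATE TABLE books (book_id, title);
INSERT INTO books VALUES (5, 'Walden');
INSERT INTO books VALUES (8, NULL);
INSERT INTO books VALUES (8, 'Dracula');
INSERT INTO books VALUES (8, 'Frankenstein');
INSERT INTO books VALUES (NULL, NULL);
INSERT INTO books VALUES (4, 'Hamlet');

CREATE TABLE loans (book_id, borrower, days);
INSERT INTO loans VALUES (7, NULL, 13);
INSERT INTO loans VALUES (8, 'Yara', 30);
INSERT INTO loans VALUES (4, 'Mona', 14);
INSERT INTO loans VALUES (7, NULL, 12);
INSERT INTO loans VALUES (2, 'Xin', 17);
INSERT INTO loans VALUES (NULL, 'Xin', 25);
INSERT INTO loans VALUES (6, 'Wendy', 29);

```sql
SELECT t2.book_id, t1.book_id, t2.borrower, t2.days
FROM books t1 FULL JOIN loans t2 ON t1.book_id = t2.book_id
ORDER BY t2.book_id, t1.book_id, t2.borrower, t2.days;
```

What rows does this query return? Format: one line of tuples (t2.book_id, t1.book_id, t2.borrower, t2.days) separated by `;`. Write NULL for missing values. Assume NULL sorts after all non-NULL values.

FULL OUTER JOIN keeps every row from both sides; unmatched rows get NULL for the other side's columns.
Matching on t1.book_id = t2.book_id. A NULL in a compared column never satisfies the condition.
Matched pairs: 4; unmatched t1 rows kept: 2; unmatched t2 rows kept: 5.

(2, NULL, Xin, 17); (4, 4, Mona, 14); (6, NULL, Wendy, 29); (7, NULL, NULL, 12); (7, NULL, NULL, 13); (8, 8, Yara, 30); (8, 8, Yara, 30); (8, 8, Yara, 30); (NULL, 5, NULL, NULL); (NULL, NULL, Xin, 25); (NULL, NULL, NULL, NULL)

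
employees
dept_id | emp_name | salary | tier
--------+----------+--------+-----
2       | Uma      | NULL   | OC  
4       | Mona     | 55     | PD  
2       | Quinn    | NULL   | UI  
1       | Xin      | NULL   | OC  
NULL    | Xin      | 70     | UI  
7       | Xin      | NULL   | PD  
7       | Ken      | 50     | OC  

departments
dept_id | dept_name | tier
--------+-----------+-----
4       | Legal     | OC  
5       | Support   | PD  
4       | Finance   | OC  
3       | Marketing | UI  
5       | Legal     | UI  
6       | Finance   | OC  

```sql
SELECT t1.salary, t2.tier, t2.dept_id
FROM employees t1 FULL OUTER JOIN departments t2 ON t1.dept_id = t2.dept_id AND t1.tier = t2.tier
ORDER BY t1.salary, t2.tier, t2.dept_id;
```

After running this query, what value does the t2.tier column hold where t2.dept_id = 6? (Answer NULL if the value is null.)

FULL OUTER JOIN keeps every row from both sides; unmatched rows get NULL for the other side's columns.
Matching on t1.dept_id = t2.dept_id AND t1.tier = t2.tier. A NULL in a compared column never satisfies the condition.
- t1 row (dept_id=2, tier=OC): no match → kept, t2 columns NULL.
- t1 row (dept_id=4, tier=PD): no match → kept, t2 columns NULL.
- t1 row (dept_id=2, tier=UI): no match → kept, t2 columns NULL.
- t1 row (dept_id=1, tier=OC): no match → kept, t2 columns NULL.
- t1 row (dept_id=NULL, tier=UI): no match → kept, t2 columns NULL.
- t1 row (dept_id=7, tier=PD): no match → kept, t2 columns NULL.
- t1 row (dept_id=7, tier=OC): no match → kept, t2 columns NULL.
- 6 t2 row(s) had no t1 match → kept, t1 columns NULL.

OC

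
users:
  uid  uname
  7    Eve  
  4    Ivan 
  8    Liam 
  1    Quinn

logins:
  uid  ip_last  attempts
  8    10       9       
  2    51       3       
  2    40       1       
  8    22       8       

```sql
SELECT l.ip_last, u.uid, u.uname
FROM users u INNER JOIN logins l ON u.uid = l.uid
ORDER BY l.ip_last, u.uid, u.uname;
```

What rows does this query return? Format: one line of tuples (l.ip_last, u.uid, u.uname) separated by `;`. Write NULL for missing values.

(10, 8, Liam); (22, 8, Liam)

INNER JOIN keeps only pairs where the ON condition holds.
Matching on u.uid = l.uid.
Matched pairs: 2.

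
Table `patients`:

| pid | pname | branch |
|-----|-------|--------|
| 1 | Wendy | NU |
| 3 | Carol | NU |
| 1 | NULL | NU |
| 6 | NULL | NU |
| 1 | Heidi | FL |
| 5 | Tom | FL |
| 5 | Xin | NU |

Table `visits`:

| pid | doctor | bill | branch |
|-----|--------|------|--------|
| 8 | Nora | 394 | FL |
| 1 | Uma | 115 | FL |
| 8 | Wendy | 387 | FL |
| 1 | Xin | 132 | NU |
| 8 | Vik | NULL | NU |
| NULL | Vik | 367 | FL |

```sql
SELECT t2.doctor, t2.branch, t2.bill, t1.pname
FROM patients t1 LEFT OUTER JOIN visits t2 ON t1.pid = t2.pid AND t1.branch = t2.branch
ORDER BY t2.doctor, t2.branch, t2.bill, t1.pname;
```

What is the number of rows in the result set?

7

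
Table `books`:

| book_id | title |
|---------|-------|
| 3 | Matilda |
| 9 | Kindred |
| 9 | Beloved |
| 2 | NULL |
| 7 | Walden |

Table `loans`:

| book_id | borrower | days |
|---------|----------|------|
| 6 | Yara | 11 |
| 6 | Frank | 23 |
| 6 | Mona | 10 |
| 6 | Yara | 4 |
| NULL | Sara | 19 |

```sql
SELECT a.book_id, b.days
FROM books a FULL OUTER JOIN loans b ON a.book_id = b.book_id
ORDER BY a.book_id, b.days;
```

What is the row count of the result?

FULL OUTER JOIN keeps every row from both sides; unmatched rows get NULL for the other side's columns.
Matching on a.book_id = b.book_id. A NULL in a compared column never satisfies the condition.
- a row (book_id=3): no match → kept, b columns NULL.
- a row (book_id=9): no match → kept, b columns NULL.
- a row (book_id=9): no match → kept, b columns NULL.
- a row (book_id=2): no match → kept, b columns NULL.
- a row (book_id=7): no match → kept, b columns NULL.
- plus 5 unmatched b row(s), each kept with NULL a columns.
Total: 0 matched + 10 padded = 10 rows.

10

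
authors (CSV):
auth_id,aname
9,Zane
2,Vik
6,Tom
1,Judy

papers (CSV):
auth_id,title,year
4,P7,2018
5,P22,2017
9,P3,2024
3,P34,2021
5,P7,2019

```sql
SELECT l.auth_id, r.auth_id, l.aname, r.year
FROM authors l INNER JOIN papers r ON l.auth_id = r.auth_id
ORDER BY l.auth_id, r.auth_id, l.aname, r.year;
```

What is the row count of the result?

1

INNER JOIN keeps only pairs where the ON condition holds.
Matching on l.auth_id = r.auth_id.
- l[0] auth_id=9 → 1 match(es) in r → 1 row(s).
- l[1] auth_id=2 → no match; dropped.
- l[2] auth_id=6 → no match; dropped.
- l[3] auth_id=1 → no match; dropped.
Total: 1 rows.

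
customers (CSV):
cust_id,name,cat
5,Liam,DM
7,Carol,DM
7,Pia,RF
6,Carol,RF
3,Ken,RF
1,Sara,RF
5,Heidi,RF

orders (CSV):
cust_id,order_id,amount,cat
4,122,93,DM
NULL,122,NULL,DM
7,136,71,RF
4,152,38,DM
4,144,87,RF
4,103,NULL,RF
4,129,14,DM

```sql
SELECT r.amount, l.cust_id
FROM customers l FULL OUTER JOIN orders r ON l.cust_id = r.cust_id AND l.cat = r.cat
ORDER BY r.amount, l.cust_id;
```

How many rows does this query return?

13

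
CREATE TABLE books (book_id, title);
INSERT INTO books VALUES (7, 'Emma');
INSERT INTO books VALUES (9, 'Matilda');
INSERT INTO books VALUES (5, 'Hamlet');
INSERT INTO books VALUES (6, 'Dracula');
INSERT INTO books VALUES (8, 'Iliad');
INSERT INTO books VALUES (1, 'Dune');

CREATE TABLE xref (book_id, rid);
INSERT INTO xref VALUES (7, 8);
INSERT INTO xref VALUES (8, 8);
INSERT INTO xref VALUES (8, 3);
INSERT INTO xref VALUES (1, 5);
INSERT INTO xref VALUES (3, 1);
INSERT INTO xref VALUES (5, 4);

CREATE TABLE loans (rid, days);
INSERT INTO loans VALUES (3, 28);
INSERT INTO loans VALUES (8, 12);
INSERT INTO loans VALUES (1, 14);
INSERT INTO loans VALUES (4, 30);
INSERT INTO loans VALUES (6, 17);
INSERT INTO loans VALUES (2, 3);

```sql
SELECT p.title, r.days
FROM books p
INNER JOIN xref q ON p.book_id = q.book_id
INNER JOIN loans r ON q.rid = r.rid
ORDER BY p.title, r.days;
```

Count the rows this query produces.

Step 1 — p INNER JOIN q on book_id → 5 row(s).
Then INNER JOIN `loans r` on rid: keep only rows whose q.rid appears in r.
Result: 4 row(s).

4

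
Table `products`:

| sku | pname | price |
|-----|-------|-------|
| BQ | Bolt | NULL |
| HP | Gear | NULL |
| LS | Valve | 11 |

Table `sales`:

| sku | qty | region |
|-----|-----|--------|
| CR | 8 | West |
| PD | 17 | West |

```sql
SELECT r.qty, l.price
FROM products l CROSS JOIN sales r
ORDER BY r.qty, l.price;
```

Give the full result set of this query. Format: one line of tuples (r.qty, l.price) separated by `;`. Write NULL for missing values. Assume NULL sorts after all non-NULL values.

CROSS JOIN pairs every row of `products` with every row of `sales`: 3 × 2 = 6 rows.

(8, 11); (8, NULL); (8, NULL); (17, 11); (17, NULL); (17, NULL)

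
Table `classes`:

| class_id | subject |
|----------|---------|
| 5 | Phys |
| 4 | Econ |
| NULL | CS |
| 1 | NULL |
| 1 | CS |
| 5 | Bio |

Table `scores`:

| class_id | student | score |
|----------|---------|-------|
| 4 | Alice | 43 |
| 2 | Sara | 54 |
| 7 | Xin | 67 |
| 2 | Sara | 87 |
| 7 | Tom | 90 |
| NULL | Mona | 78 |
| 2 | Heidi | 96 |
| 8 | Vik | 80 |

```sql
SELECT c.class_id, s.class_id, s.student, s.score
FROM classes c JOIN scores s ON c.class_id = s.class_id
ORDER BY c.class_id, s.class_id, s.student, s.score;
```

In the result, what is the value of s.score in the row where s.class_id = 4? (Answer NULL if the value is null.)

INNER JOIN keeps only pairs where the ON condition holds.
Matching on c.class_id = s.class_id. A NULL in a compared column never satisfies the condition.
Matched pairs: 1.

43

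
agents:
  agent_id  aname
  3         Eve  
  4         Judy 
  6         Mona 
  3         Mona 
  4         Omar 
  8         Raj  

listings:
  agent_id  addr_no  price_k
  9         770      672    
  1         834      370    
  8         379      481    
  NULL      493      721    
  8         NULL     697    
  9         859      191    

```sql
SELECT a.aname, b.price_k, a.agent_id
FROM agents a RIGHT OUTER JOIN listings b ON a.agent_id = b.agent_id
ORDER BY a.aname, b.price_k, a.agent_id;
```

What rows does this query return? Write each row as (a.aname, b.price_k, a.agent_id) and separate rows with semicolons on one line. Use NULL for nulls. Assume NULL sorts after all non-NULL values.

(Raj, 481, 8); (Raj, 697, 8); (NULL, 191, NULL); (NULL, 370, NULL); (NULL, 672, NULL); (NULL, 721, NULL)

RIGHT JOIN keeps every row from `listings`; unmatched rows get NULL for `agents`'s columns.
Matching on a.agent_id = b.agent_id. A NULL in a compared column never satisfies the condition.
- a[0] agent_id=3 → no match.
- a[1] agent_id=4 → no match.
- a[2] agent_id=6 → no match.
- a[3] agent_id=3 → no match.
- a[4] agent_id=4 → no match.
- a[5] agent_id=8 → 2 match(es) in b → 2 row(s).
- 4 b row(s) had no a match → kept, a columns NULL.
After projecting and ordering:
a.aname | b.price_k | a.agent_id
Raj | 481 | 8
Raj | 697 | 8
NULL | 191 | NULL
NULL | 370 | NULL
NULL | 672 | NULL
NULL | 721 | NULL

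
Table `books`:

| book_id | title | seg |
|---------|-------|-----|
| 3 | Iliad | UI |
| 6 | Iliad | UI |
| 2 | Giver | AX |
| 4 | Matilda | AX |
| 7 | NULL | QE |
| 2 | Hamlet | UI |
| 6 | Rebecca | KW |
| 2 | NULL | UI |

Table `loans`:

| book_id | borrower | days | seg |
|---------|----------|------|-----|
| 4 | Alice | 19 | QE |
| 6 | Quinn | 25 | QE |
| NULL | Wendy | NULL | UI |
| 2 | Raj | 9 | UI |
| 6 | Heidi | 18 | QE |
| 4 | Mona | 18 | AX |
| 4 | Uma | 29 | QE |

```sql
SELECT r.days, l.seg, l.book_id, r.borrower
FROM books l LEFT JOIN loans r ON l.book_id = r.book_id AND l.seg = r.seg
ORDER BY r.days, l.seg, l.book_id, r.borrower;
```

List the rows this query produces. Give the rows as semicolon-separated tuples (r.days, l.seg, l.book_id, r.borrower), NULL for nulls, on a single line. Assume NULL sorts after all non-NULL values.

(9, UI, 2, Raj); (9, UI, 2, Raj); (18, AX, 4, Mona); (NULL, AX, 2, NULL); (NULL, KW, 6, NULL); (NULL, QE, 7, NULL); (NULL, UI, 3, NULL); (NULL, UI, 6, NULL)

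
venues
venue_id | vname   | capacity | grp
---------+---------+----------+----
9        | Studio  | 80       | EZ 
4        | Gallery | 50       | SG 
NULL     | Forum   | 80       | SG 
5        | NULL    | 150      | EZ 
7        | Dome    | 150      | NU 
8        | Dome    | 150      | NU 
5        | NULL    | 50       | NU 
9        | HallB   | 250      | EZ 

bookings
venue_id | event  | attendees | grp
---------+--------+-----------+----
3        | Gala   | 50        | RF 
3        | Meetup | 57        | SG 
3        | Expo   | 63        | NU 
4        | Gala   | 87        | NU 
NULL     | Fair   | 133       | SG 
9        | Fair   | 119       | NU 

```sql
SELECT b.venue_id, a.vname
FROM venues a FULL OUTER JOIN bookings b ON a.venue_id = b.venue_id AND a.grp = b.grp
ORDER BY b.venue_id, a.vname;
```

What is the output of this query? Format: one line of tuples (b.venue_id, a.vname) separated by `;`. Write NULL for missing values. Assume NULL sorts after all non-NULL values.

FULL OUTER JOIN keeps every row from both sides; unmatched rows get NULL for the other side's columns.
Matching on a.venue_id = b.venue_id AND a.grp = b.grp. A NULL in a compared column never satisfies the condition.
- a row (venue_id=9, grp=EZ): no match → kept, b columns NULL.
- a row (venue_id=4, grp=SG): no match → kept, b columns NULL.
- a row (venue_id=NULL, grp=SG): no match → kept, b columns NULL.
- a row (venue_id=5, grp=EZ): no match → kept, b columns NULL.
- a row (venue_id=7, grp=NU): no match → kept, b columns NULL.
- a row (venue_id=8, grp=NU): no match → kept, b columns NULL.
- a row (venue_id=5, grp=NU): no match → kept, b columns NULL.
- a row (venue_id=9, grp=EZ): no match → kept, b columns NULL.
- 6 row(s) from b found no a partner → padded with NULL.

(3, NULL); (3, NULL); (3, NULL); (4, NULL); (9, NULL); (NULL, Dome); (NULL, Dome); (NULL, Forum); (NULL, Gallery); (NULL, HallB); (NULL, Studio); (NULL, NULL); (NULL, NULL); (NULL, NULL)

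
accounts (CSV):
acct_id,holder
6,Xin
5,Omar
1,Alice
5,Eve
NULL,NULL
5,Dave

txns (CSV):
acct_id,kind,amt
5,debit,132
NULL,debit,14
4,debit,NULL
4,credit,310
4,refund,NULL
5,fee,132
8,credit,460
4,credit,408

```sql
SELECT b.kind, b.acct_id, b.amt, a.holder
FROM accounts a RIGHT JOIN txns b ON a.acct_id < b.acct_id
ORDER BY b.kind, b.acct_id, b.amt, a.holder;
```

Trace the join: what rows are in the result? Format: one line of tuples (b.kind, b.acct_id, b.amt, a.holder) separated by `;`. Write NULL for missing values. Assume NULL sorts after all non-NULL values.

(credit, 4, 310, Alice); (credit, 4, 408, Alice); (credit, 8, 460, Alice); (credit, 8, 460, Dave); (credit, 8, 460, Eve); (credit, 8, 460, Omar); (credit, 8, 460, Xin); (debit, 4, NULL, Alice); (debit, 5, 132, Alice); (debit, NULL, 14, NULL); (fee, 5, 132, Alice); (refund, 4, NULL, Alice)

RIGHT JOIN keeps every row from `txns`; unmatched rows get NULL for `accounts`'s columns.
Matching on a.acct_id < b.acct_id. A NULL in a compared column never satisfies the condition.
Matched pairs: 11; unmatched b rows kept: 1.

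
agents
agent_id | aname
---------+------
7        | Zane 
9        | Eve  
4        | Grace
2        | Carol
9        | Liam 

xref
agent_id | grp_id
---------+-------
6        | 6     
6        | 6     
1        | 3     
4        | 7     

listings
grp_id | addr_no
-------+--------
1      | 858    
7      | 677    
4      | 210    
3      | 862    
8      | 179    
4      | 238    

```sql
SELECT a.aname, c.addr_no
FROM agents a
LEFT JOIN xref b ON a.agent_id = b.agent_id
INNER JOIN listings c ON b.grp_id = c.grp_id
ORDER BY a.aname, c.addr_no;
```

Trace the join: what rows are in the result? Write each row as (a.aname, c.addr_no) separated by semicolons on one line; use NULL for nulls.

Evaluate left to right. First `agents a LEFT JOIN xref b` on agent_id: 5 row(s).
Then INNER JOIN `listings c` on grp_id: keep only rows whose b.grp_id appears in c.

(Grace, 677)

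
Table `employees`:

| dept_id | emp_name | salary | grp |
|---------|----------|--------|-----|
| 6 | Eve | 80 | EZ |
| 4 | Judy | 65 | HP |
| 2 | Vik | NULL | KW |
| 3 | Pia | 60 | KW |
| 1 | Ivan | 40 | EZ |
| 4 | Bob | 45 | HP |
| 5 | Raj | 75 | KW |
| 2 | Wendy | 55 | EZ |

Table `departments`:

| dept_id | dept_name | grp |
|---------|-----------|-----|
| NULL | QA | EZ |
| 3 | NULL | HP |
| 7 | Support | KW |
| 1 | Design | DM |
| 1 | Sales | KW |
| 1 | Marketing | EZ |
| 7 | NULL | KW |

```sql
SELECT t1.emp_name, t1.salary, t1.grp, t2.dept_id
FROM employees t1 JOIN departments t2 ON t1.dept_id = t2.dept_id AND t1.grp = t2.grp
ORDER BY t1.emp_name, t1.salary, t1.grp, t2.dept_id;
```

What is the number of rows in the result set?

1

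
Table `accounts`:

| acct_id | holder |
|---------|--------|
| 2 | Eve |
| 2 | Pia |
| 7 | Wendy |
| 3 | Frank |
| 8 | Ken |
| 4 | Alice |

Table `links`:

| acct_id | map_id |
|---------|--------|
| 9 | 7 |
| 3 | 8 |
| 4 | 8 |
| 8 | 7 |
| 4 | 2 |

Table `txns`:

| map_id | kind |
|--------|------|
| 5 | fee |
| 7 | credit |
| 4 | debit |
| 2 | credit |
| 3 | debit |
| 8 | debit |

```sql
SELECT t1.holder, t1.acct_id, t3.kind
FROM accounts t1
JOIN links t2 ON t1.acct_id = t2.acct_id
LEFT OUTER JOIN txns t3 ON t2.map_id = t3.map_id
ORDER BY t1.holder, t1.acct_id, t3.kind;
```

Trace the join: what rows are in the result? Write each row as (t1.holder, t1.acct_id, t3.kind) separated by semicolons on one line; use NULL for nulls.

(Alice, 4, credit); (Alice, 4, debit); (Frank, 3, debit); (Ken, 8, credit)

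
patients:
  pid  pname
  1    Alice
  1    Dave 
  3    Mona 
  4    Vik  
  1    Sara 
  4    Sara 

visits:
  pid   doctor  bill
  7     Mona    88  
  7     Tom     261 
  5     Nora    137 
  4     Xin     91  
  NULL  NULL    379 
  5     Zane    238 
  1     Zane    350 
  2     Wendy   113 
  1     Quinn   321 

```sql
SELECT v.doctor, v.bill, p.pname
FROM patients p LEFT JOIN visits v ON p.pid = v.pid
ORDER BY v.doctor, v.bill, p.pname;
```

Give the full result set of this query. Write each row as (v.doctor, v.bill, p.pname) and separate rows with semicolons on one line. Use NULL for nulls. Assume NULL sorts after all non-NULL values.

(Quinn, 321, Alice); (Quinn, 321, Dave); (Quinn, 321, Sara); (Xin, 91, Sara); (Xin, 91, Vik); (Zane, 350, Alice); (Zane, 350, Dave); (Zane, 350, Sara); (NULL, NULL, Mona)

LEFT JOIN keeps every row from `patients`; unmatched rows get NULL for `visits`'s columns.
Matching on p.pid = v.pid. A NULL in a compared column never satisfies the condition.
Matched pairs: 8; unmatched p rows kept: 1.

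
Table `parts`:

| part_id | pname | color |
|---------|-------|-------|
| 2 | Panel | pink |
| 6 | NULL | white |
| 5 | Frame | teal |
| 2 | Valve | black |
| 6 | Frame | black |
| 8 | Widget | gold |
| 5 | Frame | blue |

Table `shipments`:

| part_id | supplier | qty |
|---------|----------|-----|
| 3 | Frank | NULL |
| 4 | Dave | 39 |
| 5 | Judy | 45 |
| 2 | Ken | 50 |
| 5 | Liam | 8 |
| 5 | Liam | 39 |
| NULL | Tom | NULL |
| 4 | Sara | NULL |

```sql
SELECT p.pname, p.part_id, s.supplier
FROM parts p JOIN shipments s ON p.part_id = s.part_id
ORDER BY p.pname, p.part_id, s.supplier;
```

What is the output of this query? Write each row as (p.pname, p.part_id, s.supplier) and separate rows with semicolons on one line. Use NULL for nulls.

(Frame, 5, Judy); (Frame, 5, Judy); (Frame, 5, Liam); (Frame, 5, Liam); (Frame, 5, Liam); (Frame, 5, Liam); (Panel, 2, Ken); (Valve, 2, Ken)

INNER JOIN keeps only pairs where the ON condition holds.
Matching on p.part_id = s.part_id. A NULL in a compared column never satisfies the condition.
Matched pairs: 8.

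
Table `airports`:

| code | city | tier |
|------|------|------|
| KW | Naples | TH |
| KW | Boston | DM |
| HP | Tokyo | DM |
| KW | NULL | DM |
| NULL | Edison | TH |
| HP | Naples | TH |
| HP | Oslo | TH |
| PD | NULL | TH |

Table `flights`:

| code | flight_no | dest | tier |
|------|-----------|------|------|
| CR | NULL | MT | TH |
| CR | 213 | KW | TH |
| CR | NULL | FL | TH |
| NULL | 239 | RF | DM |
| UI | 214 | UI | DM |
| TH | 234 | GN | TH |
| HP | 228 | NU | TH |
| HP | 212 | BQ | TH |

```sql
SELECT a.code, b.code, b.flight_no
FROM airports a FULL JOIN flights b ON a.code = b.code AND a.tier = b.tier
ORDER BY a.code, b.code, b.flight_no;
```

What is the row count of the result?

FULL OUTER JOIN keeps every row from both sides; unmatched rows get NULL for the other side's columns.
Matching on a.code = b.code AND a.tier = b.tier. A NULL in a compared column never satisfies the condition.
Matched pairs: 4; unmatched a rows kept: 6; unmatched b rows kept: 6.
Total: 4 matched + 12 padded = 16 rows.

16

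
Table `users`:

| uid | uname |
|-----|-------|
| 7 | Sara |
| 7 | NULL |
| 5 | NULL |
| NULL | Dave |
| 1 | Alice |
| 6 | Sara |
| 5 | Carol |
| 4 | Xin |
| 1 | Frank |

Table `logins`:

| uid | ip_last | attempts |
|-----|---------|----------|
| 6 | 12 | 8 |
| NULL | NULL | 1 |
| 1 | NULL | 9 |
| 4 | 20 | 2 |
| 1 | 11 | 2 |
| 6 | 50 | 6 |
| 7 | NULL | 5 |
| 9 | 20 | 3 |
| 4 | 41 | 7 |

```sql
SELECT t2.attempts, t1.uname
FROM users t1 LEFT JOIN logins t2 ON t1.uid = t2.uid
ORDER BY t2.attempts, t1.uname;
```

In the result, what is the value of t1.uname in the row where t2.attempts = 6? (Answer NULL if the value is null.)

Sara

LEFT JOIN keeps every row from `users`; unmatched rows get NULL for `logins`'s columns.
Matching on t1.uid = t2.uid. A NULL in a compared column never satisfies the condition.
Matched pairs: 10; unmatched t1 rows kept: 3.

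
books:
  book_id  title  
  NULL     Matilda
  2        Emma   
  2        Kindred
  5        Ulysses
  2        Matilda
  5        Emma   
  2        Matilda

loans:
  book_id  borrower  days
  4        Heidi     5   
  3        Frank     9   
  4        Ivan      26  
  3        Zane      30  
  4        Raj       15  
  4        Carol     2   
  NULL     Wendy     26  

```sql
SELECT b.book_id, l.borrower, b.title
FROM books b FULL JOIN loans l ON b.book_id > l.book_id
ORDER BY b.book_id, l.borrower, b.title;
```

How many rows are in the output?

FULL OUTER JOIN keeps every row from both sides; unmatched rows get NULL for the other side's columns.
Matching on b.book_id > l.book_id. A NULL in a compared column never satisfies the condition.
- b row (book_id=NULL): no match → kept, l columns NULL.
- b row (book_id=2): no match → kept, l columns NULL.
- b row (book_id=2): no match → kept, l columns NULL.
- b row (book_id=5): matches 6 l row(s) → 6 output row(s).
- b row (book_id=2): no match → kept, l columns NULL.
- b row (book_id=5): matches 6 l row(s) → 6 output row(s).
- b row (book_id=2): no match → kept, l columns NULL.
- plus 1 unmatched l row(s), each kept with NULL b columns.
Total: 12 matched + 6 padded = 18 rows.

18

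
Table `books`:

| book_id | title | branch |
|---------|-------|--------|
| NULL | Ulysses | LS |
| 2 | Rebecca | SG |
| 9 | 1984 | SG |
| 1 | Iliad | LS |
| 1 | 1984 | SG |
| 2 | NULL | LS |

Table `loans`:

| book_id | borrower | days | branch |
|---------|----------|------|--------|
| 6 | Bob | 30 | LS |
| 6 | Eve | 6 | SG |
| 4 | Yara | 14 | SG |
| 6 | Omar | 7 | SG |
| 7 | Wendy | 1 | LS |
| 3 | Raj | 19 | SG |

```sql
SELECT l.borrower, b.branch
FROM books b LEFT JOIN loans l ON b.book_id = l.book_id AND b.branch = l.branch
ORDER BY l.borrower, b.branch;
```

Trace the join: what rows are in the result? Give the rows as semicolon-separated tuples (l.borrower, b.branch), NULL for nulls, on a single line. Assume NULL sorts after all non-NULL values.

LEFT JOIN keeps every row from `books`; unmatched rows get NULL for `loans`'s columns.
Matching on b.book_id = l.book_id AND b.branch = l.branch. A NULL in a compared column never satisfies the condition.
Matched pairs: 0; unmatched b rows kept: 6.

(NULL, LS); (NULL, LS); (NULL, LS); (NULL, SG); (NULL, SG); (NULL, SG)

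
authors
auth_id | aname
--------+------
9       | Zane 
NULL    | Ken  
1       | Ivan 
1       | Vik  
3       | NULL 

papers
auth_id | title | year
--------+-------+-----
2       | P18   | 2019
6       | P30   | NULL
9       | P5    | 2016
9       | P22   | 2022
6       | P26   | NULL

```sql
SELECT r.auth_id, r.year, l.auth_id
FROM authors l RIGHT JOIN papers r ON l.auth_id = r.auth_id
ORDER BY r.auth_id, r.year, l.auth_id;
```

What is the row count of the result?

5

RIGHT JOIN keeps every row from `papers`; unmatched rows get NULL for `authors`'s columns.
Matching on l.auth_id = r.auth_id. A NULL in a compared column never satisfies the condition.
- l (auth_id=9) pairs with 2 row(s) of r.
- l (auth_id=NULL) has no partner in r.
- l (auth_id=1) has no partner in r.
- l (auth_id=1) has no partner in r.
- l (auth_id=3) has no partner in r.
- plus 3 unmatched r row(s), each kept with NULL l columns.
Total: 2 matched + 3 padded = 5 rows.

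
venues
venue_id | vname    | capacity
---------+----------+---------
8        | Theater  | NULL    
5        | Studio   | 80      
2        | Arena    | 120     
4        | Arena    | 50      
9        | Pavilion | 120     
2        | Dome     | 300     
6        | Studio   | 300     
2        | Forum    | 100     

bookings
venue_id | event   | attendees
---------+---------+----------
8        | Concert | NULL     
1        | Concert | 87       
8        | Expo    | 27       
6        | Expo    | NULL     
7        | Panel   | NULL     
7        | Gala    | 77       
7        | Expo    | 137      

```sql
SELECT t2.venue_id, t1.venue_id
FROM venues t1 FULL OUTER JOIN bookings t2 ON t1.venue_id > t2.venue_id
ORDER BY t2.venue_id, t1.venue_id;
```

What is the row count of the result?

18

FULL OUTER JOIN keeps every row from both sides; unmatched rows get NULL for the other side's columns.
Matching on t1.venue_id > t2.venue_id.
- venue_id=8: 5 matching t2 row(s), so 5 row(s) emitted.
- venue_id=5: 1 matching t2 row(s), so 1 row(s) emitted.
- venue_id=2: 1 matching t2 row(s), so 1 row(s) emitted.
- venue_id=4: 1 matching t2 row(s), so 1 row(s) emitted.
- venue_id=9: 7 matching t2 row(s), so 7 row(s) emitted.
- venue_id=2: 1 matching t2 row(s), so 1 row(s) emitted.
- venue_id=6: 1 matching t2 row(s), so 1 row(s) emitted.
- venue_id=2: 1 matching t2 row(s), so 1 row(s) emitted.
Total: 18 rows.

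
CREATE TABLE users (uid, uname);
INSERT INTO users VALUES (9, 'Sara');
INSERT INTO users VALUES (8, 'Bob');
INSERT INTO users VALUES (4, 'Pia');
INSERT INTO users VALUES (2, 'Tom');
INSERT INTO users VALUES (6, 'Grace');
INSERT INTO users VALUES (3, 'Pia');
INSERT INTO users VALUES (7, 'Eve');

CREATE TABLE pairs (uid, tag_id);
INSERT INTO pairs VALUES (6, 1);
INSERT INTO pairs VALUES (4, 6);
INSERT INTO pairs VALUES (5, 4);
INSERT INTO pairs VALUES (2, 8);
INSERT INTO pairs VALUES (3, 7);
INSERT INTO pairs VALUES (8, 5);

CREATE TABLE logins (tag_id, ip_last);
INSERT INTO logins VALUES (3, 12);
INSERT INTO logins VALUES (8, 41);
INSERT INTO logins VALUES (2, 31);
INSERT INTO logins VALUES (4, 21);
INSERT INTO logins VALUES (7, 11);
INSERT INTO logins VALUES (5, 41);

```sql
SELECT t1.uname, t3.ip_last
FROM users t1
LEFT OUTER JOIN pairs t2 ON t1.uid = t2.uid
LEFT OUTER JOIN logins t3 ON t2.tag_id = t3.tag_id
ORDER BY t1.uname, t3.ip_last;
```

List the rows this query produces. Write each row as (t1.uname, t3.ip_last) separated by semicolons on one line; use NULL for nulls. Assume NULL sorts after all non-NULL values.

Step 1 — t1 LEFT JOIN t2 on uid → 7 row(s).
Then LEFT JOIN `logins t3` on tag_id: each of those 7 rows is kept; rows whose t2.tag_id has no match in t3 get NULL for t3's columns.

(Bob, 41); (Eve, NULL); (Grace, NULL); (Pia, 11); (Pia, NULL); (Sara, NULL); (Tom, 41)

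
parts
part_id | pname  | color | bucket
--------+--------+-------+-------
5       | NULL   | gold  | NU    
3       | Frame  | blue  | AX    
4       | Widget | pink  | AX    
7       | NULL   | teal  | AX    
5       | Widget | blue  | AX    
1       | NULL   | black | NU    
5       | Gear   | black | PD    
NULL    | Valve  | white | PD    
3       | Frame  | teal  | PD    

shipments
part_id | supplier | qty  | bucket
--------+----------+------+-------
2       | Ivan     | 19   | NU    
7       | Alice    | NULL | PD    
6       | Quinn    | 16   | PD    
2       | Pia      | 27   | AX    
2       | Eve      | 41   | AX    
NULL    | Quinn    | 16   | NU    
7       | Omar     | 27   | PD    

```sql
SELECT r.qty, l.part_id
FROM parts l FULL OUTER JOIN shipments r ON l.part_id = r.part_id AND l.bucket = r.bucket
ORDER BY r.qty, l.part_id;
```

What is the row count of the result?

FULL OUTER JOIN keeps every row from both sides; unmatched rows get NULL for the other side's columns.
Matching on l.part_id = r.part_id AND l.bucket = r.bucket. A NULL in a compared column never satisfies the condition.
Matched pairs: 0; unmatched l rows kept: 9; unmatched r rows kept: 7.
Total: 0 matched + 16 padded = 16 rows.

16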